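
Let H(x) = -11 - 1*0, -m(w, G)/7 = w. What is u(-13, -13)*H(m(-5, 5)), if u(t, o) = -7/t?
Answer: -77/13 ≈ -5.9231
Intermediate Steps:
m(w, G) = -7*w
H(x) = -11 (H(x) = -11 + 0 = -11)
u(-13, -13)*H(m(-5, 5)) = -7/(-13)*(-11) = -7*(-1/13)*(-11) = (7/13)*(-11) = -77/13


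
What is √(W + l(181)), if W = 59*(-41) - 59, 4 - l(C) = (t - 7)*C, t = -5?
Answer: I*√302 ≈ 17.378*I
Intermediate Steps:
l(C) = 4 + 12*C (l(C) = 4 - (-5 - 7)*C = 4 - (-12)*C = 4 + 12*C)
W = -2478 (W = -2419 - 59 = -2478)
√(W + l(181)) = √(-2478 + (4 + 12*181)) = √(-2478 + (4 + 2172)) = √(-2478 + 2176) = √(-302) = I*√302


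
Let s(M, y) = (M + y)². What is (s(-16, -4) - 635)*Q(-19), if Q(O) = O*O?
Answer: -84835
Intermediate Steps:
Q(O) = O²
(s(-16, -4) - 635)*Q(-19) = ((-16 - 4)² - 635)*(-19)² = ((-20)² - 635)*361 = (400 - 635)*361 = -235*361 = -84835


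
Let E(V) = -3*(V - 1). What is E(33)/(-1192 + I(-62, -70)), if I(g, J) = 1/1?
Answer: 32/397 ≈ 0.080605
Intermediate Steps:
I(g, J) = 1
E(V) = 3 - 3*V (E(V) = -3*(-1 + V) = 3 - 3*V)
E(33)/(-1192 + I(-62, -70)) = (3 - 3*33)/(-1192 + 1) = (3 - 99)/(-1191) = -96*(-1/1191) = 32/397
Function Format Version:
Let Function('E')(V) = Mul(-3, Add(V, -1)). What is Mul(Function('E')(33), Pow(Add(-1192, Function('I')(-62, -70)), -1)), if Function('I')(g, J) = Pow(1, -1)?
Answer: Rational(32, 397) ≈ 0.080605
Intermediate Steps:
Function('I')(g, J) = 1
Function('E')(V) = Add(3, Mul(-3, V)) (Function('E')(V) = Mul(-3, Add(-1, V)) = Add(3, Mul(-3, V)))
Mul(Function('E')(33), Pow(Add(-1192, Function('I')(-62, -70)), -1)) = Mul(Add(3, Mul(-3, 33)), Pow(Add(-1192, 1), -1)) = Mul(Add(3, -99), Pow(-1191, -1)) = Mul(-96, Rational(-1, 1191)) = Rational(32, 397)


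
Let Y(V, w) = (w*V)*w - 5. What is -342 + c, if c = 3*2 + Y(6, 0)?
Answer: -341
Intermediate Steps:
Y(V, w) = -5 + V*w**2 (Y(V, w) = (V*w)*w - 5 = V*w**2 - 5 = -5 + V*w**2)
c = 1 (c = 3*2 + (-5 + 6*0**2) = 6 + (-5 + 6*0) = 6 + (-5 + 0) = 6 - 5 = 1)
-342 + c = -342 + 1 = -341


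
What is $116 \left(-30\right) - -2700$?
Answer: $-780$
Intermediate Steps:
$116 \left(-30\right) - -2700 = -3480 + 2700 = -780$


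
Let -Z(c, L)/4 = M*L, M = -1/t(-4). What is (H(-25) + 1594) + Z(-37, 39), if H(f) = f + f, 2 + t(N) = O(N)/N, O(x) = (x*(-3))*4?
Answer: 10730/7 ≈ 1532.9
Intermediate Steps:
O(x) = -12*x (O(x) = -3*x*4 = -12*x)
t(N) = -14 (t(N) = -2 + (-12*N)/N = -2 - 12 = -14)
M = 1/14 (M = -1/(-14) = -1*(-1/14) = 1/14 ≈ 0.071429)
H(f) = 2*f
Z(c, L) = -2*L/7
(H(-25) + 1594) + Z(-37, 39) = (2*(-25) + 1594) - 2/7*39 = (-50 + 1594) - 78/7 = 1544 - 78/7 = 10730/7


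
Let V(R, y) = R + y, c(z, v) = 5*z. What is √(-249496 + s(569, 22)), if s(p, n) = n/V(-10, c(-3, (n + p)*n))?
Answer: I*√6237422/5 ≈ 499.5*I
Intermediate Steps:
s(p, n) = -n/25 (s(p, n) = n/(-10 + 5*(-3)) = n/(-10 - 15) = n/(-25) = n*(-1/25) = -n/25)
√(-249496 + s(569, 22)) = √(-249496 - 1/25*22) = √(-249496 - 22/25) = √(-6237422/25) = I*√6237422/5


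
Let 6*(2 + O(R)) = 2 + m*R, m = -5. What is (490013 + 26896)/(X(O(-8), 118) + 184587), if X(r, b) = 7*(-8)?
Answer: 516909/184531 ≈ 2.8012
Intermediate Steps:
O(R) = -5/3 - 5*R/6 (O(R) = -2 + (2 - 5*R)/6 = -2 + (⅓ - 5*R/6) = -5/3 - 5*R/6)
X(r, b) = -56
(490013 + 26896)/(X(O(-8), 118) + 184587) = (490013 + 26896)/(-56 + 184587) = 516909/184531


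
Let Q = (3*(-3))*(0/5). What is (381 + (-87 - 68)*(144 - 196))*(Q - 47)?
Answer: -396727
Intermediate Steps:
Q = 0 (Q = -0/5 = -9*0 = 0)
(381 + (-87 - 68)*(144 - 196))*(Q - 47) = (381 + (-87 - 68)*(144 - 196))*(0 - 47) = (381 - 155*(-52))*(-47) = (381 + 8060)*(-47) = 8441*(-47) = -396727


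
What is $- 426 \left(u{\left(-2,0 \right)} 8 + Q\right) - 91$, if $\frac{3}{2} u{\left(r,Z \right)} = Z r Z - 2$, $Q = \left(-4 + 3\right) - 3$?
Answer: $6157$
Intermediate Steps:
$Q = -4$ ($Q = -1 - 3 = -4$)
$u{\left(r,Z \right)} = - \frac{4}{3} + \frac{2 r Z^{2}}{3}$ ($u{\left(r,Z \right)} = \frac{2 \left(Z r Z - 2\right)}{3} = \frac{2 \left(r Z^{2} - 2\right)}{3} = \frac{2 \left(-2 + r Z^{2}\right)}{3} = - \frac{4}{3} + \frac{2 r Z^{2}}{3}$)
$- 426 \left(u{\left(-2,0 \right)} 8 + Q\right) - 91 = - 426 \left(\left(- \frac{4}{3} + \frac{2}{3} \left(-2\right) 0^{2}\right) 8 - 4\right) - 91 = - 426 \left(\left(- \frac{4}{3} + \frac{2}{3} \left(-2\right) 0\right) 8 - 4\right) - 91 = - 426 \left(\left(- \frac{4}{3} + 0\right) 8 - 4\right) - 91 = - 426 \left(\left(- \frac{4}{3}\right) 8 - 4\right) - 91 = - 426 \left(- \frac{32}{3} - 4\right) - 91 = \left(-426\right) \left(- \frac{44}{3}\right) - 91 = 6248 - 91 = 6157$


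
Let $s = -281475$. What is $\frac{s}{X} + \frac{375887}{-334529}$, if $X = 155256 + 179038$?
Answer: $- \frac{219818319053}{111831037526} \approx -1.9656$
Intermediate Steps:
$X = 334294$
$\frac{s}{X} + \frac{375887}{-334529} = - \frac{281475}{334294} + \frac{375887}{-334529} = \left(-281475\right) \frac{1}{334294} + 375887 \left(- \frac{1}{334529}\right) = - \frac{281475}{334294} - \frac{375887}{334529} = - \frac{219818319053}{111831037526}$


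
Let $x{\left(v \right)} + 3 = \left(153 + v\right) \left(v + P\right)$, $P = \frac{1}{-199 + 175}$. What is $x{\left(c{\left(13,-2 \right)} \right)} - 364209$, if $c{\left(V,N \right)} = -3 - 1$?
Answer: $- \frac{8755541}{24} \approx -3.6481 \cdot 10^{5}$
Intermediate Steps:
$P = - \frac{1}{24}$ ($P = \frac{1}{-24} = - \frac{1}{24} \approx -0.041667$)
$c{\left(V,N \right)} = -4$
$x{\left(v \right)} = -3 + \left(153 + v\right) \left(- \frac{1}{24} + v\right)$ ($x{\left(v \right)} = -3 + \left(153 + v\right) \left(v - \frac{1}{24}\right) = -3 + \left(153 + v\right) \left(- \frac{1}{24} + v\right)$)
$x{\left(c{\left(13,-2 \right)} \right)} - 364209 = \left(- \frac{75}{8} + \left(-4\right)^{2} + \frac{3671}{24} \left(-4\right)\right) - 364209 = \left(- \frac{75}{8} + 16 - \frac{3671}{6}\right) - 364209 = - \frac{14525}{24} - 364209 = - \frac{8755541}{24}$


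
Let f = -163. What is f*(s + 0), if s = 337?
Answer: -54931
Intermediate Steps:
f*(s + 0) = -163*(337 + 0) = -163*337 = -54931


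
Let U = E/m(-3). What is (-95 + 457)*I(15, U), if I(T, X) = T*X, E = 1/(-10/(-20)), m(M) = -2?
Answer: -5430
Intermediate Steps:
E = 2 (E = 1/(-10*(-1/20)) = 1/(½) = 2)
U = -1 (U = 2/(-2) = 2*(-½) = -1)
(-95 + 457)*I(15, U) = (-95 + 457)*(15*(-1)) = 362*(-15) = -5430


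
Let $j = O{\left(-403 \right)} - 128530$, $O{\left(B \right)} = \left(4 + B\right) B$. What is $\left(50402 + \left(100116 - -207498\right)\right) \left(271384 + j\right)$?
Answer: $108711916416$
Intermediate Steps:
$O{\left(B \right)} = B \left(4 + B\right)$
$j = 32267$ ($j = - 403 \left(4 - 403\right) - 128530 = \left(-403\right) \left(-399\right) - 128530 = 160797 - 128530 = 32267$)
$\left(50402 + \left(100116 - -207498\right)\right) \left(271384 + j\right) = \left(50402 + \left(100116 - -207498\right)\right) \left(271384 + 32267\right) = \left(50402 + \left(100116 + 207498\right)\right) 303651 = \left(50402 + 307614\right) 303651 = 358016 \cdot 303651 = 108711916416$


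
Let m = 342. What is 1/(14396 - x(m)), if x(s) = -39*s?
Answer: 1/27734 ≈ 3.6057e-5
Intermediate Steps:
1/(14396 - x(m)) = 1/(14396 - (-39)*342) = 1/(14396 - 1*(-13338)) = 1/(14396 + 13338) = 1/27734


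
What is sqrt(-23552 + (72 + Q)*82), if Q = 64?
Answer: 20*I*sqrt(31) ≈ 111.36*I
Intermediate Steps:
sqrt(-23552 + (72 + Q)*82) = sqrt(-23552 + (72 + 64)*82) = sqrt(-23552 + 136*82) = sqrt(-23552 + 11152) = sqrt(-12400) = 20*I*sqrt(31)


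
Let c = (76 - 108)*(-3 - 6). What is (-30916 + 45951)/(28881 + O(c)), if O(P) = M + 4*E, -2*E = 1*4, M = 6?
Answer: 15035/28879 ≈ 0.52062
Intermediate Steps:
c = 288 (c = -32*(-9) = 288)
E = -2 (E = -4/2 = -½*4 = -2)
O(P) = -2 (O(P) = 6 + 4*(-2) = 6 - 8 = -2)
(-30916 + 45951)/(28881 + O(c)) = (-30916 + 45951)/(28881 - 2) = 15035/28879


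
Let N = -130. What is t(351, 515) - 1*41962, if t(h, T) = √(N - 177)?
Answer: -41962 + I*√307 ≈ -41962.0 + 17.521*I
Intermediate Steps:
t(h, T) = I*√307 (t(h, T) = √(-130 - 177) = √(-307) = I*√307)
t(351, 515) - 1*41962 = I*√307 - 1*41962 = I*√307 - 41962 = -41962 + I*√307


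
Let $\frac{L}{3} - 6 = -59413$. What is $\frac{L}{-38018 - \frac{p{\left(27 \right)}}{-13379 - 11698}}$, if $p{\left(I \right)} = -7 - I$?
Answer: $\frac{4469248017}{953377420} \approx 4.6878$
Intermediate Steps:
$L = -178221$ ($L = 18 + 3 \left(-59413\right) = 18 - 178239 = -178221$)
$\frac{L}{-38018 - \frac{p{\left(27 \right)}}{-13379 - 11698}} = - \frac{178221}{-38018 - \frac{-7 - 27}{-13379 - 11698}} = - \frac{178221}{-38018 - \frac{-7 - 27}{-25077}} = - \frac{178221}{-38018 - \left(-34\right) \left(- \frac{1}{25077}\right)} = - \frac{178221}{-38018 - \frac{34}{25077}} = - \frac{178221}{- \frac{953377420}{25077}} = \left(-178221\right) \left(- \frac{25077}{953377420}\right) = \frac{4469248017}{953377420}$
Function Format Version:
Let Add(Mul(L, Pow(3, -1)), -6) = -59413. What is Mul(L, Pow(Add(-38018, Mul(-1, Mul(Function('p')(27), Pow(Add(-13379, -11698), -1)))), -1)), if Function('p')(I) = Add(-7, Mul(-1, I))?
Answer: Rational(4469248017, 953377420) ≈ 4.6878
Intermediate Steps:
L = -178221 (L = Add(18, Mul(3, -59413)) = Add(18, -178239) = -178221)
Mul(L, Pow(Add(-38018, Mul(-1, Mul(Function('p')(27), Pow(Add(-13379, -11698), -1)))), -1)) = Mul(-178221, Pow(Add(-38018, Mul(-1, Mul(Add(-7, Mul(-1, 27)), Pow(Add(-13379, -11698), -1)))), -1)) = Mul(-178221, Pow(Add(-38018, Mul(-1, Mul(Add(-7, -27), Pow(-25077, -1)))), -1)) = Mul(-178221, Pow(Add(-38018, Mul(-1, Mul(-34, Rational(-1, 25077)))), -1)) = Mul(-178221, Pow(Add(-38018, Mul(-1, Rational(34, 25077))), -1)) = Mul(-178221, Pow(Add(-38018, Rational(-34, 25077)), -1)) = Mul(-178221, Pow(Rational(-953377420, 25077), -1)) = Mul(-178221, Rational(-25077, 953377420)) = Rational(4469248017, 953377420)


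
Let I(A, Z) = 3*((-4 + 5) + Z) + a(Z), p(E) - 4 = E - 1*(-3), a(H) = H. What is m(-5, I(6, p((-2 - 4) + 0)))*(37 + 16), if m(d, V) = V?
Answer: 371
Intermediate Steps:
p(E) = 7 + E (p(E) = 4 + (E - 1*(-3)) = 4 + (E + 3) = 4 + (3 + E) = 7 + E)
I(A, Z) = 3 + 4*Z (I(A, Z) = 3*((-4 + 5) + Z) + Z = 3*(1 + Z) + Z = (3 + 3*Z) + Z = 3 + 4*Z)
m(-5, I(6, p((-2 - 4) + 0)))*(37 + 16) = (3 + 4*(7 + ((-2 - 4) + 0)))*(37 + 16) = (3 + 4*(7 + (-6 + 0)))*53 = (3 + 4*(7 - 6))*53 = (3 + 4*1)*53 = (3 + 4)*53 = 7*53 = 371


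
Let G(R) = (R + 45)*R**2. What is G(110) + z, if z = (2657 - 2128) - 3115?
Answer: 1872914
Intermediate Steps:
G(R) = R**2*(45 + R) (G(R) = (45 + R)*R**2 = R**2*(45 + R))
z = -2586 (z = 529 - 3115 = -2586)
G(110) + z = 110**2*(45 + 110) - 2586 = 12100*155 - 2586 = 1875500 - 2586 = 1872914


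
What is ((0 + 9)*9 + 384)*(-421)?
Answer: -195765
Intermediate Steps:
((0 + 9)*9 + 384)*(-421) = (9*9 + 384)*(-421) = (81 + 384)*(-421) = 465*(-421) = -195765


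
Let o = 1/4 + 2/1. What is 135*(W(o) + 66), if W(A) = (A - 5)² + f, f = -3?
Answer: 152415/16 ≈ 9525.9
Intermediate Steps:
o = 9/4 (o = 1*(¼) + 2*1 = ¼ + 2 = 9/4 ≈ 2.2500)
W(A) = -3 + (-5 + A)² (W(A) = (A - 5)² - 3 = (-5 + A)² - 3 = -3 + (-5 + A)²)
135*(W(o) + 66) = 135*((-3 + (-5 + 9/4)²) + 66) = 135*((-3 + (-11/4)²) + 66) = 135*((-3 + 121/16) + 66) = 135*(73/16 + 66) = 135*(1129/16) = 152415/16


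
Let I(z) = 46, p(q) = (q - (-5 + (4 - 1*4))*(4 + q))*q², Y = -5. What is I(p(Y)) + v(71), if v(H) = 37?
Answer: 83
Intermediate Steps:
p(q) = q²*(20 + 6*q) (p(q) = (q - (-5 + (4 - 4))*(4 + q))*q² = (q - (-5 + 0)*(4 + q))*q² = (q - (-5)*(4 + q))*q² = (q - (-20 - 5*q))*q² = (q + (20 + 5*q))*q² = (20 + 6*q)*q² = q²*(20 + 6*q))
I(p(Y)) + v(71) = 46 + 37 = 83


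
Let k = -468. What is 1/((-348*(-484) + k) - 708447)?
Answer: -1/540483 ≈ -1.8502e-6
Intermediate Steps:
1/((-348*(-484) + k) - 708447) = 1/((-348*(-484) - 468) - 708447) = 1/((168432 - 468) - 708447) = 1/(167964 - 708447) = 1/(-540483) = -1/540483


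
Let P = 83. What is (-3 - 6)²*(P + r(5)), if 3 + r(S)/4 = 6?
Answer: 7695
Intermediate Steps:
r(S) = 12 (r(S) = -12 + 4*6 = -12 + 24 = 12)
(-3 - 6)²*(P + r(5)) = (-3 - 6)²*(83 + 12) = (-9)²*95 = 81*95 = 7695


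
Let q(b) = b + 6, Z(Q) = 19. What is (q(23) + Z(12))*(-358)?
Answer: -17184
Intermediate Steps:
q(b) = 6 + b
(q(23) + Z(12))*(-358) = ((6 + 23) + 19)*(-358) = (29 + 19)*(-358) = 48*(-358) = -17184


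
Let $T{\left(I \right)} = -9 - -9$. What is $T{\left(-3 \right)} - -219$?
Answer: $219$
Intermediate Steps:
$T{\left(I \right)} = 0$ ($T{\left(I \right)} = -9 + 9 = 0$)
$T{\left(-3 \right)} - -219 = 0 - -219 = 0 + 219 = 219$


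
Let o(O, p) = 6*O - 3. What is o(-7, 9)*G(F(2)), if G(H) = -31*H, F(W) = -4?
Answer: -5580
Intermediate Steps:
o(O, p) = -3 + 6*O
o(-7, 9)*G(F(2)) = (-3 + 6*(-7))*(-31*(-4)) = (-3 - 42)*124 = -45*124 = -5580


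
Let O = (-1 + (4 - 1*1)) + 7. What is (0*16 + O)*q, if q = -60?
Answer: -540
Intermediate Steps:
O = 9 (O = (-1 + (4 - 1)) + 7 = (-1 + 3) + 7 = 2 + 7 = 9)
(0*16 + O)*q = (0*16 + 9)*(-60) = (0 + 9)*(-60) = 9*(-60) = -540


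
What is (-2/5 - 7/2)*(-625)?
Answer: 4875/2 ≈ 2437.5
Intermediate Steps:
(-2/5 - 7/2)*(-625) = (-2*⅕ - 7*½)*(-625) = (-⅖ - 7/2)*(-625) = -39/10*(-625) = 4875/2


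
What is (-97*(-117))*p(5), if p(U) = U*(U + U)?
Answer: 567450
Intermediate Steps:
p(U) = 2*U² (p(U) = U*(2*U) = 2*U²)
(-97*(-117))*p(5) = (-97*(-117))*(2*5²) = 11349*(2*25) = 11349*50 = 567450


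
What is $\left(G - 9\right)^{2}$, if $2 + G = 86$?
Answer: $5625$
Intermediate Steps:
$G = 84$ ($G = -2 + 86 = 84$)
$\left(G - 9\right)^{2} = \left(84 - 9\right)^{2} = 75^{2} = 5625$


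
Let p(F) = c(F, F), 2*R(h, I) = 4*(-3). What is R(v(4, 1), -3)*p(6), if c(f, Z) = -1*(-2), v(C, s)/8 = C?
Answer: -12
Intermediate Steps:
v(C, s) = 8*C
c(f, Z) = 2
R(h, I) = -6 (R(h, I) = (4*(-3))/2 = (½)*(-12) = -6)
p(F) = 2
R(v(4, 1), -3)*p(6) = -6*2 = -12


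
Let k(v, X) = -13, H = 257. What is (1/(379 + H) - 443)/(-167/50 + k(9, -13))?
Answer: 7043675/259806 ≈ 27.111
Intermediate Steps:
(1/(379 + H) - 443)/(-167/50 + k(9, -13)) = (1/(379 + 257) - 443)/(-167/50 - 13) = (1/636 - 443)/(-167*1/50 - 13) = (1/636 - 443)/(-167/50 - 13) = -281747/(636*(-817/50)) = -281747/636*(-50/817) = 7043675/259806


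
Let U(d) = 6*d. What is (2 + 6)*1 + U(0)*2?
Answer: 8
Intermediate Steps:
(2 + 6)*1 + U(0)*2 = (2 + 6)*1 + (6*0)*2 = 8*1 + 0*2 = 8 + 0 = 8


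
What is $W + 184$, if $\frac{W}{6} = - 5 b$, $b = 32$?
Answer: $-776$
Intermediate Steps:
$W = -960$ ($W = 6 \left(\left(-5\right) 32\right) = 6 \left(-160\right) = -960$)
$W + 184 = -960 + 184 = -776$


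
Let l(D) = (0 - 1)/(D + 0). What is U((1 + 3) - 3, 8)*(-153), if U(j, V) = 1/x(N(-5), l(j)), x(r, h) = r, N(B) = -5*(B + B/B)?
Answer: -153/20 ≈ -7.6500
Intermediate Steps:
N(B) = -5 - 5*B (N(B) = -5*(B + 1) = -5*(1 + B) = -5 - 5*B)
l(D) = -1/D
U(j, V) = 1/20 (U(j, V) = 1/(-5 - 5*(-5)) = 1/(-5 + 25) = 1/20)
U((1 + 3) - 3, 8)*(-153) = (1/20)*(-153) = -153/20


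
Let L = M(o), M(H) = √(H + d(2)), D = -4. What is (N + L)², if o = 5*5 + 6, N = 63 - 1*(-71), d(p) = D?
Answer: 17983 + 804*√3 ≈ 19376.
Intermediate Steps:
d(p) = -4
N = 134 (N = 63 + 71 = 134)
o = 31 (o = 25 + 6 = 31)
M(H) = √(-4 + H) (M(H) = √(H - 4) = √(-4 + H))
L = 3*√3 (L = √(-4 + 31) = √27 = 3*√3 ≈ 5.1962)
(N + L)² = (134 + 3*√3)²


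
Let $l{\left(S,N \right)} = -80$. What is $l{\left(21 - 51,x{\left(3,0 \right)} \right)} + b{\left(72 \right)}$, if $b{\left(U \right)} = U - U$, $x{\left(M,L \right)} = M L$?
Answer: $-80$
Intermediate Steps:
$x{\left(M,L \right)} = L M$
$b{\left(U \right)} = 0$
$l{\left(21 - 51,x{\left(3,0 \right)} \right)} + b{\left(72 \right)} = -80 + 0 = -80$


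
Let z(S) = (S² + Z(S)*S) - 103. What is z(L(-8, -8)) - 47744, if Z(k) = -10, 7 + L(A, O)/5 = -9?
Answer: -40647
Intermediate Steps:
L(A, O) = -80 (L(A, O) = -35 + 5*(-9) = -35 - 45 = -80)
z(S) = -103 + S² - 10*S (z(S) = (S² - 10*S) - 103 = -103 + S² - 10*S)
z(L(-8, -8)) - 47744 = (-103 + (-80)² - 10*(-80)) - 47744 = (-103 + 6400 + 800) - 47744 = 7097 - 47744 = -40647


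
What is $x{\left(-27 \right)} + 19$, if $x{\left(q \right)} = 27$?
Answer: $46$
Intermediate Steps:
$x{\left(-27 \right)} + 19 = 27 + 19 = 46$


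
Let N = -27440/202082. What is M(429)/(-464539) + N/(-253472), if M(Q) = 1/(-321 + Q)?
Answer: 10355066317/20076758251335666 ≈ 5.1577e-7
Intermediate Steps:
N = -13720/101041 (N = -27440*1/202082 = -13720/101041 ≈ -0.13579)
M(429)/(-464539) + N/(-253472) = 1/((-321 + 429)*(-464539)) - 13720/101041/(-253472) = -1/464539/108 - 13720/101041*(-1/253472) = (1/108)*(-1/464539) + 1715/3201383044 = -1/50170212 + 1715/3201383044 = 10355066317/20076758251335666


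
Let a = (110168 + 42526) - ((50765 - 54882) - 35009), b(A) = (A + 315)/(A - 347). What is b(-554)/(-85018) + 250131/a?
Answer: 3193382235763/2448940939460 ≈ 1.3040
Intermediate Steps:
b(A) = (315 + A)/(-347 + A)
a = 191820 (a = 152694 - (-4117 - 35009) = 152694 - 1*(-39126) = 152694 + 39126 = 191820)
b(-554)/(-85018) + 250131/a = ((315 - 554)/(-347 - 554))/(-85018) + 250131/191820 = (-239/(-901))*(-1/85018) + 250131*(1/191820) = -1/901*(-239)*(-1/85018) + 83377/63940 = (239/901)*(-1/85018) + 83377/63940 = -239/76601218 + 83377/63940 = 3193382235763/2448940939460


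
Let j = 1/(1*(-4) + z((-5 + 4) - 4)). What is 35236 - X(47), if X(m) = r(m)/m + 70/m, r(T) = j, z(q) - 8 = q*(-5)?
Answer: 48024637/1363 ≈ 35235.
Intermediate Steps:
z(q) = 8 - 5*q (z(q) = 8 + q*(-5) = 8 - 5*q)
j = 1/29 (j = 1/(1*(-4) + (8 - 5*((-5 + 4) - 4))) = 1/(-4 + (8 - 5*(-1 - 4))) = 1/(-4 + (8 - 5*(-5))) = 1/(-4 + (8 + 25)) = 1/(-4 + 33) = 1/29 ≈ 0.034483)
r(T) = 1/29
X(m) = 2031/(29*m) (X(m) = 1/(29*m) + 70/m = 2031/(29*m))
35236 - X(47) = 35236 - 2031/(29*47) = 35236 - 1*2031/1363 = 35236 - 2031/1363 = 48024637/1363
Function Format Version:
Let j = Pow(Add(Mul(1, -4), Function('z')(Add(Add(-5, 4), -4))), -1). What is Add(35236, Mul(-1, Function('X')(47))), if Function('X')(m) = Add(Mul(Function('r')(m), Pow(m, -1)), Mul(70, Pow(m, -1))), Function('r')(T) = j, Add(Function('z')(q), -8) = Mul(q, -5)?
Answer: Rational(48024637, 1363) ≈ 35235.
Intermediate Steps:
Function('z')(q) = Add(8, Mul(-5, q)) (Function('z')(q) = Add(8, Mul(q, -5)) = Add(8, Mul(-5, q)))
j = Rational(1, 29) (j = Pow(Add(Mul(1, -4), Add(8, Mul(-5, Add(Add(-5, 4), -4)))), -1) = Pow(Add(-4, Add(8, Mul(-5, Add(-1, -4)))), -1) = Pow(Add(-4, Add(8, Mul(-5, -5))), -1) = Pow(Add(-4, Add(8, 25)), -1) = Pow(Add(-4, 33), -1) = Pow(29, -1) = Rational(1, 29) ≈ 0.034483)
Function('r')(T) = Rational(1, 29)
Function('X')(m) = Mul(Rational(2031, 29), Pow(m, -1)) (Function('X')(m) = Add(Mul(Rational(1, 29), Pow(m, -1)), Mul(70, Pow(m, -1))) = Mul(Rational(2031, 29), Pow(m, -1)))
Add(35236, Mul(-1, Function('X')(47))) = Add(35236, Mul(-1, Mul(Rational(2031, 29), Pow(47, -1)))) = Add(35236, Mul(-1, Mul(Rational(2031, 29), Rational(1, 47)))) = Add(35236, Mul(-1, Rational(2031, 1363))) = Add(35236, Rational(-2031, 1363)) = Rational(48024637, 1363)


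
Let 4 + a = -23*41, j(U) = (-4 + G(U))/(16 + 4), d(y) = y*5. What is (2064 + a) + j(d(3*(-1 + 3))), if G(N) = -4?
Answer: 5583/5 ≈ 1116.6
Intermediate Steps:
d(y) = 5*y
j(U) = -2/5 (j(U) = (-4 - 4)/(16 + 4) = -8/20 = -8*1/20 = -2/5)
a = -947 (a = -4 - 23*41 = -4 - 943 = -947)
(2064 + a) + j(d(3*(-1 + 3))) = (2064 - 947) - 2/5 = 1117 - 2/5 = 5583/5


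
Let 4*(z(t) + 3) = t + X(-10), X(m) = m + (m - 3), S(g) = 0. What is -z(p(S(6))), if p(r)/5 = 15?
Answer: -10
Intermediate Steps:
p(r) = 75 (p(r) = 5*15 = 75)
X(m) = -3 + 2*m (X(m) = m + (-3 + m) = -3 + 2*m)
z(t) = -35/4 + t/4 (z(t) = -3 + (t + (-3 + 2*(-10)))/4 = -3 + (t + (-3 - 20))/4 = -3 + (t - 23)/4 = -3 + (-23 + t)/4 = -3 + (-23/4 + t/4) = -35/4 + t/4)
-z(p(S(6))) = -(-35/4 + (¼)*75) = -(-35/4 + 75/4) = -1*10 = -10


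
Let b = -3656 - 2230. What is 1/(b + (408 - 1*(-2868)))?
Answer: -1/2610 ≈ -0.00038314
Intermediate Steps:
b = -5886
1/(b + (408 - 1*(-2868))) = 1/(-5886 + (408 - 1*(-2868))) = 1/(-5886 + (408 + 2868)) = 1/(-5886 + 3276) = 1/(-2610) = -1/2610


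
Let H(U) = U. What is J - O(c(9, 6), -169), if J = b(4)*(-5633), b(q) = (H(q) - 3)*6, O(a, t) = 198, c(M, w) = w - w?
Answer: -33996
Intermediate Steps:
c(M, w) = 0
b(q) = -18 + 6*q (b(q) = (q - 3)*6 = (-3 + q)*6 = -18 + 6*q)
J = -33798 (J = (-18 + 6*4)*(-5633) = (-18 + 24)*(-5633) = 6*(-5633) = -33798)
J - O(c(9, 6), -169) = -33798 - 1*198 = -33798 - 198 = -33996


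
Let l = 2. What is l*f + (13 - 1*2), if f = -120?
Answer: -229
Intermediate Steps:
l*f + (13 - 1*2) = 2*(-120) + (13 - 1*2) = -240 + (13 - 2) = -240 + 11 = -229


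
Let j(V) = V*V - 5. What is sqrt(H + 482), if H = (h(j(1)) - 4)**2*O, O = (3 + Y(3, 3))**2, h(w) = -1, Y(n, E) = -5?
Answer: sqrt(582) ≈ 24.125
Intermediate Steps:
j(V) = -5 + V**2 (j(V) = V**2 - 5 = -5 + V**2)
O = 4 (O = (3 - 5)**2 = (-2)**2 = 4)
H = 100 (H = (-1 - 4)**2*4 = (-5)**2*4 = 25*4 = 100)
sqrt(H + 482) = sqrt(100 + 482) = sqrt(582)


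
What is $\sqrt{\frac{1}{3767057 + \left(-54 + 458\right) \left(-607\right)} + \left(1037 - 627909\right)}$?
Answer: $\frac{i \sqrt{7775268630005914323}}{3521829} \approx 791.75 i$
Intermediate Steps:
$\sqrt{\frac{1}{3767057 + \left(-54 + 458\right) \left(-607\right)} + \left(1037 - 627909\right)} = \sqrt{\frac{1}{3767057 + 404 \left(-607\right)} + \left(1037 - 627909\right)} = \sqrt{\frac{1}{3767057 - 245228} - 626872} = \sqrt{\frac{1}{3521829} - 626872} = \sqrt{- \frac{2207735988887}{3521829}} = \frac{i \sqrt{7775268630005914323}}{3521829}$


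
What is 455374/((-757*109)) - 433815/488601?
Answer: -86097189623/13438644771 ≈ -6.4067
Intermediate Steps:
455374/((-757*109)) - 433815/488601 = 455374/(-82513) - 433815*1/488601 = 455374*(-1/82513) - 144605/162867 = -455374/82513 - 144605/162867 = -86097189623/13438644771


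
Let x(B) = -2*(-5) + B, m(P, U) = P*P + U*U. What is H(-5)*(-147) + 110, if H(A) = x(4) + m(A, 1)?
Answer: -5770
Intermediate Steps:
m(P, U) = P² + U²
x(B) = 10 + B
H(A) = 15 + A² (H(A) = (10 + 4) + (A² + 1²) = 14 + (A² + 1) = 14 + (1 + A²) = 15 + A²)
H(-5)*(-147) + 110 = (15 + (-5)²)*(-147) + 110 = (15 + 25)*(-147) + 110 = 40*(-147) + 110 = -5880 + 110 = -5770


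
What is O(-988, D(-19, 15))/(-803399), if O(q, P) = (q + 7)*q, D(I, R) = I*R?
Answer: -969228/803399 ≈ -1.2064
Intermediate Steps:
O(q, P) = q*(7 + q) (O(q, P) = (7 + q)*q = q*(7 + q))
O(-988, D(-19, 15))/(-803399) = -988*(7 - 988)/(-803399) = -988*(-981)*(-1/803399) = 969228*(-1/803399) = -969228/803399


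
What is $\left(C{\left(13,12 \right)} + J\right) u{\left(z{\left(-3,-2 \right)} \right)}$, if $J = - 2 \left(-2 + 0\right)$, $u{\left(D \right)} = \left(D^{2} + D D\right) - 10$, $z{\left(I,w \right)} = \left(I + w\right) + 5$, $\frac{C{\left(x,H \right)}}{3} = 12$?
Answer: $-400$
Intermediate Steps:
$C{\left(x,H \right)} = 36$ ($C{\left(x,H \right)} = 3 \cdot 12 = 36$)
$z{\left(I,w \right)} = 5 + I + w$
$u{\left(D \right)} = -10 + 2 D^{2}$ ($u{\left(D \right)} = \left(D^{2} + D^{2}\right) - 10 = 2 D^{2} - 10 = -10 + 2 D^{2}$)
$J = 4$ ($J = \left(-2\right) \left(-2\right) = 4$)
$\left(C{\left(13,12 \right)} + J\right) u{\left(z{\left(-3,-2 \right)} \right)} = \left(36 + 4\right) \left(-10 + 2 \left(5 - 3 - 2\right)^{2}\right) = 40 \left(-10 + 2 \cdot 0^{2}\right) = 40 \left(-10 + 2 \cdot 0\right) = 40 \left(-10 + 0\right) = 40 \left(-10\right) = -400$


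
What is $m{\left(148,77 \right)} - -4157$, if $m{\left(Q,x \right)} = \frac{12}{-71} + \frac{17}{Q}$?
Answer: $\frac{43681187}{10508} \approx 4156.9$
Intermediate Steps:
$m{\left(Q,x \right)} = - \frac{12}{71} + \frac{17}{Q}$ ($m{\left(Q,x \right)} = 12 \left(- \frac{1}{71}\right) + \frac{17}{Q} = - \frac{12}{71} + \frac{17}{Q}$)
$m{\left(148,77 \right)} - -4157 = \left(- \frac{12}{71} + \frac{17}{148}\right) - -4157 = \left(- \frac{12}{71} + 17 \cdot \frac{1}{148}\right) + \left(-8202 + 12359\right) = \left(- \frac{12}{71} + \frac{17}{148}\right) + 4157 = - \frac{569}{10508} + 4157 = \frac{43681187}{10508}$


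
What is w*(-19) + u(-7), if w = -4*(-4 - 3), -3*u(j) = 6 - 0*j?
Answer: -534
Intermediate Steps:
u(j) = -2 (u(j) = -(6 - 0*j)/3 = -(6 - 1*0)/3 = -(6 + 0)/3 = -⅓*6 = -2)
w = 28 (w = -4*(-7) = 28)
w*(-19) + u(-7) = 28*(-19) - 2 = -532 - 2 = -534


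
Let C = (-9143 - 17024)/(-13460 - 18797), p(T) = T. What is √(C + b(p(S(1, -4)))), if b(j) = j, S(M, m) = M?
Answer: 2*√471145742/32257 ≈ 1.3458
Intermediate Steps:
C = 26167/32257 (C = -26167/(-32257) = -26167*(-1/32257) = 26167/32257 ≈ 0.81120)
√(C + b(p(S(1, -4)))) = √(26167/32257 + 1) = √(58424/32257) = 2*√471145742/32257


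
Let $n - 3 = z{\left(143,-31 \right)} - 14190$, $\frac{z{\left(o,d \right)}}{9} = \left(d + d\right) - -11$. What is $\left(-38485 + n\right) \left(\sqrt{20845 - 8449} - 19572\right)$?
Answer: $1039879932 - 106262 \sqrt{3099} \approx 1.034 \cdot 10^{9}$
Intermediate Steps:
$z{\left(o,d \right)} = 99 + 18 d$ ($z{\left(o,d \right)} = 9 \left(\left(d + d\right) - -11\right) = 9 \left(2 d + 11\right) = 9 \left(11 + 2 d\right) = 99 + 18 d$)
$n = -14646$ ($n = 3 + \left(\left(99 + 18 \left(-31\right)\right) - 14190\right) = 3 + \left(\left(99 - 558\right) - 14190\right) = 3 - 14649 = -14646$)
$\left(-38485 + n\right) \left(\sqrt{20845 - 8449} - 19572\right) = \left(-38485 - 14646\right) \left(\sqrt{20845 - 8449} - 19572\right) = - 53131 \left(\sqrt{12396} - 19572\right) = - 53131 \left(2 \sqrt{3099} - 19572\right) = - 53131 \left(-19572 + 2 \sqrt{3099}\right) = 1039879932 - 106262 \sqrt{3099}$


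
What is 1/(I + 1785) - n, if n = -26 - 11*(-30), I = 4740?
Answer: -1983599/6525 ≈ -304.00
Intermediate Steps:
n = 304 (n = -26 + 330 = 304)
1/(I + 1785) - n = 1/(4740 + 1785) - 1*304 = 1/6525 - 304 = -1983599/6525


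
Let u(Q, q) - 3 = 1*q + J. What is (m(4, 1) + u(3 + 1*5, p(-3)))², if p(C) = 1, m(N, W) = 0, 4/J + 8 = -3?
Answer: 1600/121 ≈ 13.223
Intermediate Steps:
J = -4/11 (J = 4/(-8 - 3) = 4/(-11) = 4*(-1/11) = -4/11 ≈ -0.36364)
u(Q, q) = 29/11 + q (u(Q, q) = 3 + (1*q - 4/11) = 3 + (q - 4/11) = 3 + (-4/11 + q) = 29/11 + q)
(m(4, 1) + u(3 + 1*5, p(-3)))² = (0 + (29/11 + 1))² = (0 + 40/11)² = (40/11)² = 1600/121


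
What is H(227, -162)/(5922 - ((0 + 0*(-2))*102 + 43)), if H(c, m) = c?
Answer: 227/5879 ≈ 0.038612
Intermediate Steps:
H(227, -162)/(5922 - ((0 + 0*(-2))*102 + 43)) = 227/(5922 - ((0 + 0*(-2))*102 + 43)) = 227/(5922 - ((0 + 0)*102 + 43)) = 227/(5922 - (0*102 + 43)) = 227/(5922 - (0 + 43)) = 227/(5922 - 1*43) = 227/(5922 - 43) = 227/5879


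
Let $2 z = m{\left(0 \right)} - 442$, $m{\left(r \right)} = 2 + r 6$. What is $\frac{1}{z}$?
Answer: $- \frac{1}{220} \approx -0.0045455$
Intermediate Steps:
$m{\left(r \right)} = 2 + 6 r$
$z = -220$ ($z = \frac{\left(2 + 6 \cdot 0\right) - 442}{2} = \frac{\left(2 + 0\right) - 442}{2} = \frac{2 - 442}{2} = \frac{1}{2} \left(-440\right) = -220$)
$\frac{1}{z} = \frac{1}{-220} = - \frac{1}{220}$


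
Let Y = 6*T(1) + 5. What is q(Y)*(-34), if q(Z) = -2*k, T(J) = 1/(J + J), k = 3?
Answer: 204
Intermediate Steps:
T(J) = 1/(2*J)
Y = 8 (Y = 6*((1/2)/1) + 5 = 6*((1/2)*1) + 5 = 6*(1/2) + 5 = 3 + 5 = 8)
q(Z) = -6 (q(Z) = -2*3 = -6)
q(Y)*(-34) = -6*(-34) = 204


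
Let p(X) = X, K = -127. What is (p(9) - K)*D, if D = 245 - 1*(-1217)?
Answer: 198832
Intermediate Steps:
D = 1462 (D = 245 + 1217 = 1462)
(p(9) - K)*D = (9 - 1*(-127))*1462 = (9 + 127)*1462 = 136*1462 = 198832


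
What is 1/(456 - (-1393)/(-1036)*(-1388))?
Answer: 37/85925 ≈ 0.00043061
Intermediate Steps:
1/(456 - (-1393)/(-1036)*(-1388)) = 1/(456 - (-1393)*(-1)/1036*(-1388)) = 1/(456 - 1*199/148*(-1388)) = 1/(456 - 199/148*(-1388)) = 1/(456 + 69053/37) = 1/(85925/37) = 37/85925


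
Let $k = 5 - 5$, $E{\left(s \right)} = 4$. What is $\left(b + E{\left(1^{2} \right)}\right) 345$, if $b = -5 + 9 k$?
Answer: $-345$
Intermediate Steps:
$k = 0$
$b = -5$ ($b = -5 + 9 \cdot 0 = -5 + 0 = -5$)
$\left(b + E{\left(1^{2} \right)}\right) 345 = \left(-5 + 4\right) 345 = \left(-1\right) 345 = -345$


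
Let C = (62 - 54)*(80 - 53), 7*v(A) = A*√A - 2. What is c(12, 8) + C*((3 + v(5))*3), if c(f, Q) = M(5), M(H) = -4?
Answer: 12284/7 + 3240*√5/7 ≈ 2789.8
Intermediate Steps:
c(f, Q) = -4
v(A) = -2/7 + A^(3/2)/7 (v(A) = (A*√A - 2)/7 = (A^(3/2) - 2)/7 = (-2 + A^(3/2))/7 = -2/7 + A^(3/2)/7)
C = 216 (C = 8*27 = 216)
c(12, 8) + C*((3 + v(5))*3) = -4 + 216*((3 + (-2/7 + 5^(3/2)/7))*3) = -4 + 216*((3 + (-2/7 + (5*√5)/7))*3) = -4 + 216*((3 + (-2/7 + 5*√5/7))*3) = -4 + 216*((19/7 + 5*√5/7)*3) = -4 + 216*(57/7 + 15*√5/7) = -4 + (12312/7 + 3240*√5/7) = 12284/7 + 3240*√5/7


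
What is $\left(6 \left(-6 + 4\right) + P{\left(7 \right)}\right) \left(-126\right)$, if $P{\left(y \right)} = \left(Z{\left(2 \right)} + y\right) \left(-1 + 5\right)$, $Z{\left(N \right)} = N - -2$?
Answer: $-4032$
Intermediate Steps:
$Z{\left(N \right)} = 2 + N$ ($Z{\left(N \right)} = N + 2 = 2 + N$)
$P{\left(y \right)} = 16 + 4 y$ ($P{\left(y \right)} = \left(\left(2 + 2\right) + y\right) \left(-1 + 5\right) = \left(4 + y\right) 4 = 16 + 4 y$)
$\left(6 \left(-6 + 4\right) + P{\left(7 \right)}\right) \left(-126\right) = \left(6 \left(-6 + 4\right) + \left(16 + 4 \cdot 7\right)\right) \left(-126\right) = \left(6 \left(-2\right) + \left(16 + 28\right)\right) \left(-126\right) = \left(-12 + 44\right) \left(-126\right) = 32 \left(-126\right) = -4032$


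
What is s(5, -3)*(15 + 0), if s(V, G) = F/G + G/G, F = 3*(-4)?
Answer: 75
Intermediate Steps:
F = -12
s(V, G) = 1 - 12/G (s(V, G) = -12/G + G/G = -12/G + 1 = 1 - 12/G)
s(5, -3)*(15 + 0) = ((-12 - 3)/(-3))*(15 + 0) = -⅓*(-15)*15 = 5*15 = 75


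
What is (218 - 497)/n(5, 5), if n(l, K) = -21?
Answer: 93/7 ≈ 13.286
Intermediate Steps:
(218 - 497)/n(5, 5) = (218 - 497)/(-21) = -279*(-1/21) = 93/7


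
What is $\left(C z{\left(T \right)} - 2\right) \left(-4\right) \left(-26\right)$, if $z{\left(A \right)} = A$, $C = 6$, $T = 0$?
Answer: $-208$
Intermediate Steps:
$\left(C z{\left(T \right)} - 2\right) \left(-4\right) \left(-26\right) = \left(6 \cdot 0 - 2\right) \left(-4\right) \left(-26\right) = \left(0 - 2\right) \left(-4\right) \left(-26\right) = \left(-2\right) \left(-4\right) \left(-26\right) = 8 \left(-26\right) = -208$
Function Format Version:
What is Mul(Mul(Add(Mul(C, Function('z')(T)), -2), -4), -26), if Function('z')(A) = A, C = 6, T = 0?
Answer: -208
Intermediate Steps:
Mul(Mul(Add(Mul(C, Function('z')(T)), -2), -4), -26) = Mul(Mul(Add(Mul(6, 0), -2), -4), -26) = Mul(Mul(Add(0, -2), -4), -26) = Mul(Mul(-2, -4), -26) = Mul(8, -26) = -208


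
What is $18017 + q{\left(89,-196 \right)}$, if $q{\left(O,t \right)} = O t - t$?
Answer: $769$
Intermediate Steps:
$q{\left(O,t \right)} = - t + O t$
$18017 + q{\left(89,-196 \right)} = 18017 - 196 \left(-1 + 89\right) = 18017 - 17248 = 769$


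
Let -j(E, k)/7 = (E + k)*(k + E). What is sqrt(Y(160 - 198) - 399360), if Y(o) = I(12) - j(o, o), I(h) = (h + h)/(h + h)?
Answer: I*sqrt(358927) ≈ 599.11*I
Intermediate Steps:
I(h) = 1 (I(h) = (2*h)/((2*h)) = (2*h)*(1/(2*h)) = 1)
j(E, k) = -7*(E + k)**2 (j(E, k) = -7*(E + k)*(k + E) = -7*(E + k)*(E + k) = -7*(E + k)**2)
Y(o) = 1 + 28*o**2 (Y(o) = 1 - (-7)*(o + o)**2 = 1 - (-7)*(2*o)**2 = 1 - (-7)*4*o**2 = 1 - (-28)*o**2 = 1 + 28*o**2)
sqrt(Y(160 - 198) - 399360) = sqrt((1 + 28*(160 - 198)**2) - 399360) = sqrt((1 + 28*(-38)**2) - 399360) = sqrt((1 + 28*1444) - 399360) = sqrt((1 + 40432) - 399360) = sqrt(40433 - 399360) = sqrt(-358927) = I*sqrt(358927)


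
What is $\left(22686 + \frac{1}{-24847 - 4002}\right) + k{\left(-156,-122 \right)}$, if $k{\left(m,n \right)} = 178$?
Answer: $\frac{659603535}{28849} \approx 22864.0$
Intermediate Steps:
$\left(22686 + \frac{1}{-24847 - 4002}\right) + k{\left(-156,-122 \right)} = \left(22686 + \frac{1}{-24847 - 4002}\right) + 178 = \left(22686 + \frac{1}{-28849}\right) + 178 = \left(22686 - \frac{1}{28849}\right) + 178 = \frac{654468413}{28849} + 178 = \frac{659603535}{28849}$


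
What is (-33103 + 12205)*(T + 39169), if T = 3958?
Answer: -901268046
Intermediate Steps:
(-33103 + 12205)*(T + 39169) = (-33103 + 12205)*(3958 + 39169) = -20898*43127 = -901268046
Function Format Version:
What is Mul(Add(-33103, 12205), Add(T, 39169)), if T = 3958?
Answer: -901268046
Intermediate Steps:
Mul(Add(-33103, 12205), Add(T, 39169)) = Mul(Add(-33103, 12205), Add(3958, 39169)) = Mul(-20898, 43127) = -901268046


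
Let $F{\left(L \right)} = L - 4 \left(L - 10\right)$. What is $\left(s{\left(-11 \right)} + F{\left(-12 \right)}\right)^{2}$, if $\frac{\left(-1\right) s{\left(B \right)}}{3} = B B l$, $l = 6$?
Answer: $4418404$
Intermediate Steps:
$s{\left(B \right)} = - 18 B^{2}$ ($s{\left(B \right)} = - 3 B B 6 = - 3 B^{2} \cdot 6 = - 3 \cdot 6 B^{2} = - 18 B^{2}$)
$F{\left(L \right)} = 40 - 3 L$ ($F{\left(L \right)} = L - 4 \left(-10 + L\right) = L - \left(-40 + 4 L\right) = 40 - 3 L$)
$\left(s{\left(-11 \right)} + F{\left(-12 \right)}\right)^{2} = \left(- 18 \left(-11\right)^{2} + \left(40 - -36\right)\right)^{2} = \left(\left(-18\right) 121 + \left(40 + 36\right)\right)^{2} = \left(-2178 + 76\right)^{2} = \left(-2102\right)^{2} = 4418404$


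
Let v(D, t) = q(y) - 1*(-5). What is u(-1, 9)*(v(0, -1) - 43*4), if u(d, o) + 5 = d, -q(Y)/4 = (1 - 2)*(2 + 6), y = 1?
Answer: 810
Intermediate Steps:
q(Y) = 32 (q(Y) = -4*(1 - 2)*(2 + 6) = -(-4)*8 = -4*(-8) = 32)
u(d, o) = -5 + d
v(D, t) = 37 (v(D, t) = 32 - 1*(-5) = 32 + 5 = 37)
u(-1, 9)*(v(0, -1) - 43*4) = (-5 - 1)*(37 - 43*4) = -6*(37 - 172) = -6*(-135) = 810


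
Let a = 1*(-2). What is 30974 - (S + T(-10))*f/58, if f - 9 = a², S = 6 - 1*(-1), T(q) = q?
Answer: 1796531/58 ≈ 30975.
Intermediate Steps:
S = 7 (S = 6 + 1 = 7)
a = -2
f = 13 (f = 9 + (-2)² = 9 + 4 = 13)
30974 - (S + T(-10))*f/58 = 30974 - (7 - 10)*13/58 = 30974 - (-3)*13*(1/58) = 30974 - (-3)*13/58 = 30974 - 1*(-39/58) = 30974 + 39/58 = 1796531/58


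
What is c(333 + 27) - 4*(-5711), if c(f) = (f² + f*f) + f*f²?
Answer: 46938044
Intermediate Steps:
c(f) = f³ + 2*f² (c(f) = (f² + f²) + f³ = 2*f² + f³ = f³ + 2*f²)
c(333 + 27) - 4*(-5711) = (333 + 27)²*(2 + (333 + 27)) - 4*(-5711) = 360²*(2 + 360) - 1*(-22844) = 129600*362 + 22844 = 46915200 + 22844 = 46938044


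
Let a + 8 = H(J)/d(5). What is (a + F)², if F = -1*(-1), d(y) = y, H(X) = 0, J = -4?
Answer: 49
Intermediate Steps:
F = 1
a = -8 (a = -8 + 0/5 = -8 + 0*(⅕) = -8 + 0 = -8)
(a + F)² = (-8 + 1)² = (-7)² = 49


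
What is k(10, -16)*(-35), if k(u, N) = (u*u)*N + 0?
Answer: 56000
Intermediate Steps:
k(u, N) = N*u² (k(u, N) = u²*N + 0 = N*u² + 0 = N*u²)
k(10, -16)*(-35) = -16*10²*(-35) = -16*100*(-35) = -1600*(-35) = 56000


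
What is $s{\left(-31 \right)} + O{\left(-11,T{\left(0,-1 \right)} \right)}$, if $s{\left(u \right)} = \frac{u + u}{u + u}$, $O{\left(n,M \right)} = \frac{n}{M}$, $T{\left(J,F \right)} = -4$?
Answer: $\frac{15}{4} \approx 3.75$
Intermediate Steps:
$s{\left(u \right)} = 1$ ($s{\left(u \right)} = \frac{2 u}{2 u} = 2 u \frac{1}{2 u} = 1$)
$s{\left(-31 \right)} + O{\left(-11,T{\left(0,-1 \right)} \right)} = 1 - \frac{11}{-4} = 1 - - \frac{11}{4} = 1 + \frac{11}{4} = \frac{15}{4}$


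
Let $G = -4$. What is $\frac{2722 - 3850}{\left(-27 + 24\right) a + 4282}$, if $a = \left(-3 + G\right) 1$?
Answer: $- \frac{1128}{4303} \approx -0.26214$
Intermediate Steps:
$a = -7$ ($a = \left(-3 - 4\right) 1 = \left(-7\right) 1 = -7$)
$\frac{2722 - 3850}{\left(-27 + 24\right) a + 4282} = \frac{2722 - 3850}{\left(-27 + 24\right) \left(-7\right) + 4282} = - \frac{1128}{\left(-3\right) \left(-7\right) + 4282} = - \frac{1128}{21 + 4282} = - \frac{1128}{4303}$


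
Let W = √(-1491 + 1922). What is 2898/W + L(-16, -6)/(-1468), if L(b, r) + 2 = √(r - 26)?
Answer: 1/734 + 2898*√431/431 - I*√2/367 ≈ 139.59 - 0.0038534*I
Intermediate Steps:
L(b, r) = -2 + √(-26 + r) (L(b, r) = -2 + √(r - 26) = -2 + √(-26 + r))
W = √431 ≈ 20.761
2898/W + L(-16, -6)/(-1468) = 2898/(√431) + (-2 + √(-26 - 6))/(-1468) = 2898*(√431/431) + (-2 + √(-32))*(-1/1468) = 2898*√431/431 + (-2 + 4*I*√2)*(-1/1468) = 2898*√431/431 + (1/734 - I*√2/367) = 1/734 + 2898*√431/431 - I*√2/367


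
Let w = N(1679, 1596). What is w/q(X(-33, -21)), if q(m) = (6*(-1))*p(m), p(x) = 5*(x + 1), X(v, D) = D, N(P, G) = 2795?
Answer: 559/120 ≈ 4.6583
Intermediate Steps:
w = 2795
p(x) = 5 + 5*x (p(x) = 5*(1 + x) = 5 + 5*x)
q(m) = -30 - 30*m (q(m) = (6*(-1))*(5 + 5*m) = -6*(5 + 5*m) = -30 - 30*m)
w/q(X(-33, -21)) = 2795/(-30 - 30*(-21)) = 2795/(-30 + 630) = 2795/600 = 2795*(1/600) = 559/120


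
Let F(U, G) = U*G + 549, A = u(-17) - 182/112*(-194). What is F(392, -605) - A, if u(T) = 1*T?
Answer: -947637/4 ≈ -2.3691e+5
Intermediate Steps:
u(T) = T
A = 1193/4 (A = -17 - 182/112*(-194) = -17 - 182*1/112*(-194) = -17 - 13/8*(-194) = -17 + 1261/4 = 1193/4 ≈ 298.25)
F(U, G) = 549 + G*U (F(U, G) = G*U + 549 = 549 + G*U)
F(392, -605) - A = (549 - 605*392) - 1*1193/4 = (549 - 237160) - 1193/4 = -236611 - 1193/4 = -947637/4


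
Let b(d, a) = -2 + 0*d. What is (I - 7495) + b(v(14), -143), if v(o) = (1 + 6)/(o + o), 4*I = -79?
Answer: -30067/4 ≈ -7516.8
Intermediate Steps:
I = -79/4 (I = (1/4)*(-79) = -79/4 ≈ -19.750)
v(o) = 7/(2*o) (v(o) = 7/((2*o)) = 7*(1/(2*o)) = 7/(2*o))
b(d, a) = -2 (b(d, a) = -2 + 0 = -2)
(I - 7495) + b(v(14), -143) = (-79/4 - 7495) - 2 = -30059/4 - 2 = -30067/4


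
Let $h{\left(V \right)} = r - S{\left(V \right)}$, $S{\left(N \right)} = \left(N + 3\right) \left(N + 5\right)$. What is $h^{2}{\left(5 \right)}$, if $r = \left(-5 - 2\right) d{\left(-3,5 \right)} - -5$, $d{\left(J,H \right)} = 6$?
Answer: $13689$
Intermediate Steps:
$S{\left(N \right)} = \left(3 + N\right) \left(5 + N\right)$
$r = -37$ ($r = \left(-5 - 2\right) 6 - -5 = \left(-7\right) 6 + 5 = -42 + 5 = -37$)
$h{\left(V \right)} = -52 - V^{2} - 8 V$ ($h{\left(V \right)} = -37 - \left(15 + V^{2} + 8 V\right) = -52 - V^{2} - 8 V$)
$h^{2}{\left(5 \right)} = \left(-52 - 5^{2} - 40\right)^{2} = \left(-52 - 25 - 40\right)^{2} = \left(-117\right)^{2} = 13689$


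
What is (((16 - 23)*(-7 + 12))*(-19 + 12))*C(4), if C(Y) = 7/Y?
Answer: 1715/4 ≈ 428.75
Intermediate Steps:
(((16 - 23)*(-7 + 12))*(-19 + 12))*C(4) = (((16 - 23)*(-7 + 12))*(-19 + 12))*(7/4) = (-7*5*(-7))*(7*(1/4)) = -35*(-7)*(7/4) = 245*(7/4) = 1715/4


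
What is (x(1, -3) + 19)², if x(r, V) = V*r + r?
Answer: 289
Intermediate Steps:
x(r, V) = r + V*r
(x(1, -3) + 19)² = (1*(1 - 3) + 19)² = (1*(-2) + 19)² = (-2 + 19)² = 17² = 289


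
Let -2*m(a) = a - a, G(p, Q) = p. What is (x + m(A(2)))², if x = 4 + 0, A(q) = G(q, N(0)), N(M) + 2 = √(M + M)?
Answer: 16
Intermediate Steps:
N(M) = -2 + √2*√M (N(M) = -2 + √(M + M) = -2 + √(2*M) = -2 + √2*√M)
A(q) = q
m(a) = 0 (m(a) = -(a - a)/2 = -½*0 = 0)
x = 4
(x + m(A(2)))² = (4 + 0)² = 4² = 16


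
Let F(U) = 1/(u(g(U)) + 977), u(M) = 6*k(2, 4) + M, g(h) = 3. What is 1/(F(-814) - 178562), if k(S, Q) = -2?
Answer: -968/172848015 ≈ -5.6003e-6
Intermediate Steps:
u(M) = -12 + M (u(M) = 6*(-2) + M = -12 + M)
F(U) = 1/968 (F(U) = 1/((-12 + 3) + 977) = 1/(-9 + 977) = 1/968)
1/(F(-814) - 178562) = 1/(1/968 - 178562) = 1/(-172848015/968) = -968/172848015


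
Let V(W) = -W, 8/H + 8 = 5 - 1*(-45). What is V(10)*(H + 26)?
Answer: -5500/21 ≈ -261.90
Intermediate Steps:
H = 4/21 (H = 8/(-8 + (5 - 1*(-45))) = 8/(-8 + (5 + 45)) = 8/(-8 + 50) = 8/42 = 8*(1/42) = 4/21 ≈ 0.19048)
V(10)*(H + 26) = (-1*10)*(4/21 + 26) = -10*550/21 = -5500/21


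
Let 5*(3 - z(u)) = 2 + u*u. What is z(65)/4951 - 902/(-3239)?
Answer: 211862/1955645 ≈ 0.10833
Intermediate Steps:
z(u) = 13/5 - u²/5 (z(u) = 3 - (2 + u*u)/5 = 3 - (2 + u²)/5 = 3 + (-⅖ - u²/5) = 13/5 - u²/5)
z(65)/4951 - 902/(-3239) = (13/5 - ⅕*65²)/4951 - 902/(-3239) = (13/5 - ⅕*4225)*(1/4951) - 902*(-1/3239) = (13/5 - 845)*(1/4951) + 22/79 = -4212/5*1/4951 + 22/79 = -4212/24755 + 22/79 = 211862/1955645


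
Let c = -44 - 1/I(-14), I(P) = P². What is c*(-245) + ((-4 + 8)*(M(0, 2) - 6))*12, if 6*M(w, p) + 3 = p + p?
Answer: 42005/4 ≈ 10501.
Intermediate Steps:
M(w, p) = -½ + p/3 (M(w, p) = -½ + (p + p)/6 = -½ + (2*p)/6 = -½ + p/3)
c = -8625/196 (c = -44 - 1/((-14)²) = -44 - 1/196 = -8625/196 ≈ -44.005)
c*(-245) + ((-4 + 8)*(M(0, 2) - 6))*12 = -8625/196*(-245) + ((-4 + 8)*((-½ + (⅓)*2) - 6))*12 = 43125/4 + (4*((-½ + ⅔) - 6))*12 = 43125/4 + (4*(⅙ - 6))*12 = 43125/4 + (4*(-35/6))*12 = 43125/4 - 70/3*12 = 43125/4 - 280 = 42005/4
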